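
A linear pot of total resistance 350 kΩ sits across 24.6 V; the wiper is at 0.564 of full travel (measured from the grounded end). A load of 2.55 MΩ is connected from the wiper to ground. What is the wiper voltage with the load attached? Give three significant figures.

The wiper splits the pot into (1−α)R = 152.6 kΩ above and αR = 197.4 kΩ below.
Lower section ‖ load = 183.2 kΩ.
V_wiper = 24.6 × 183.2/(152.6 + 183.2) = 13.4 V.

V ≈ 13.4 V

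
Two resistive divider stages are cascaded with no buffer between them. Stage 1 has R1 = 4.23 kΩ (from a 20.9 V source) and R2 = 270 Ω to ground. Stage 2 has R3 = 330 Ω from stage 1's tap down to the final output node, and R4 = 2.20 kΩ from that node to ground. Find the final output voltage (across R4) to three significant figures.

Stage 2 presents R3+R4 = 2530 Ω as a load on stage 1's tap.
Stage 1's lower leg becomes R2‖(R3+R4) = 244.0 Ω, so V_mid = 20.9 × 244.0/4474 = 1.140 V.
Stage 2 is itself unloaded: V_out = V_mid × R4/(R3+R4) = 1.140 × 2200/2530 = 0.991 V.

V_out ≈ 0.991 V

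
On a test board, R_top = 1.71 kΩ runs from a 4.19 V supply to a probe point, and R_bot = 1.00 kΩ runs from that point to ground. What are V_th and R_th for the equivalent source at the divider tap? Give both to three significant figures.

V_th is the open-circuit tap voltage: 4.19 × 1.00/(1.71 + 1.00) = 1.55 V.
With the supply zeroed, R_top and R_bot appear in parallel from the tap: R_th = R_top‖R_bot = (1.71 × 1.00)/2.710 = 631 Ω.

V_th = 1.55 V, R_th = 631 Ω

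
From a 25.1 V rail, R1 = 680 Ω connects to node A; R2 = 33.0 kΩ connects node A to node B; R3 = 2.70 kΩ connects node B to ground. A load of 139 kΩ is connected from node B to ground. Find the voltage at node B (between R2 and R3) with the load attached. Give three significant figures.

At node B, R3 is in parallel with the load: R3‖R_L = 2649 Ω.
Below node A the resistance is R2 + (R3‖R_L) = 35650 Ω, so V_A = 25.1 × 35650/36330 = 24.63 V.
Then V_B = V_A × (R3‖R_L)/(R2 + R3‖R_L) = 24.63 × 2649/35650 = 1.83 V.

V ≈ 1.83 V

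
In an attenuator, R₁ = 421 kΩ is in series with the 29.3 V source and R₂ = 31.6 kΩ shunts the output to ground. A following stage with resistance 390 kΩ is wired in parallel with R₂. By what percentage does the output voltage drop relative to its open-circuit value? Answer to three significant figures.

7.01 %

The divider's output (Thévenin) resistance is R₁‖R₂ = 29.39 kΩ.
Fractional drop under load = R_th/(R_th + R_L) = 29.39 / (29.39 + 390) = 0.07009.
So the output falls by 7.01 %.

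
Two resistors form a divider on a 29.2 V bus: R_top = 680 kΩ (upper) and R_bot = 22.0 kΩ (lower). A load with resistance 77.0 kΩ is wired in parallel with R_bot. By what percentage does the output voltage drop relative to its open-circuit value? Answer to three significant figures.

Unloaded V = 29.2 × 22.0/702.0 = 0.9151 V.
Loaded: R_bot‖R_L = 17.11 kΩ, giving V = 29.2 × 17.11/697.1 = 0.7167 V.
Drop = (0.9151 − 0.7167) / 0.9151 = 21.7 %.

21.7 %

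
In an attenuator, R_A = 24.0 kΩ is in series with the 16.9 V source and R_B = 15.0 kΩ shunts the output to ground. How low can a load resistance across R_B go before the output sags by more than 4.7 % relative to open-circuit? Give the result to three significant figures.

R_L(min) ≈ 187 kΩ

Output resistance R_th = R_A‖R_B = (24.0 × 15.0)/39.00 = 9.231 kΩ.
The fractional drop is R_th/(R_th + R_L); requiring this ≤ 0.0470 gives R_L ≥ R_th(1/0.0470 − 1) = 9.231 × 20.28 = 187 kΩ.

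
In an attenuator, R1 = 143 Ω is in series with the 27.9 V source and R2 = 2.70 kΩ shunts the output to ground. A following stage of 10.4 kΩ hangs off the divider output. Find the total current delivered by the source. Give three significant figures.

R2‖R_L = 2144 Ω, so the source sees R1 + R2‖R_L = 2287 Ω.
I = 27.9 V / 2287 Ω = 12.2 mA.

I ≈ 12.2 mA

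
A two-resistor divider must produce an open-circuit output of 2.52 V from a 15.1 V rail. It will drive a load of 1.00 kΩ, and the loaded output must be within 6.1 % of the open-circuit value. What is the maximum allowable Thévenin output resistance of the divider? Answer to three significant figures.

Loading drop = R_th/(R_th + R_L) ≤ 0.0610, so R_th ≤ R_L · ε/(1−ε) = 1.00 kΩ × 0.0610/0.9390 = 65.0 Ω.

R_th ≤ 65.0 Ω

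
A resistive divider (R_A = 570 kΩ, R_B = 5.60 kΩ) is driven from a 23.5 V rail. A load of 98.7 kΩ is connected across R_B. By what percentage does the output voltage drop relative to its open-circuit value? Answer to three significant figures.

5.32 %

The divider's output (Thévenin) resistance is R_A‖R_B = 5.546 kΩ.
Fractional drop under load = R_th/(R_th + R_L) = 5.546 / (5.546 + 98.7) = 0.05320.
So the output falls by 5.32 %.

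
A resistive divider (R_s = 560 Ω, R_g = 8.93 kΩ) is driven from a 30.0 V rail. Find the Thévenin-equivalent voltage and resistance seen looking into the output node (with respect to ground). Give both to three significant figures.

V_th is the open-circuit tap voltage: 30.0 × 8930/(560 + 8930) = 28.2 V.
With the supply zeroed, R_s and R_g appear in parallel from the tap: R_th = R_s‖R_g = (560 × 8930)/9490 = 527 Ω.

V_th = 28.2 V, R_th = 527 Ω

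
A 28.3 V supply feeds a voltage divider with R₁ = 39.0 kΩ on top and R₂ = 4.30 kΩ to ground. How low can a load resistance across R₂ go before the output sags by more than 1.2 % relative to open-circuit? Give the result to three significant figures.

Output resistance R_th = R₁‖R₂ = (39.0 × 4.30)/43.30 = 3.873 kΩ.
The fractional drop is R_th/(R_th + R_L); requiring this ≤ 0.0120 gives R_L ≥ R_th(1/0.0120 − 1) = 3.873 × 82.33 = 319 kΩ.

R_L(min) ≈ 319 kΩ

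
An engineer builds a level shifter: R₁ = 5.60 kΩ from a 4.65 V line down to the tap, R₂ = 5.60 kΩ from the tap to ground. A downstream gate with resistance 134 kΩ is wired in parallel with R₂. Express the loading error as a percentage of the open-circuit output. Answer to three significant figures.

2.05 %

The divider's output (Thévenin) resistance is R₁‖R₂ = 2.800 kΩ.
Fractional drop under load = R_th/(R_th + R_L) = 2.800 / (2.800 + 134) = 0.02047.
So the output falls by 2.05 %.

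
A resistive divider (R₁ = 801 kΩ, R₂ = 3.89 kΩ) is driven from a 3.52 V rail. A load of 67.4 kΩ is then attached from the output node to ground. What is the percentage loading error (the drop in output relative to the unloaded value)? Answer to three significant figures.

The divider's output (Thévenin) resistance is R₁‖R₂ = 3.871 kΩ.
Fractional drop under load = R_th/(R_th + R_L) = 3.871 / (3.871 + 67.4) = 0.05432.
So the output falls by 5.43 %.

5.43 %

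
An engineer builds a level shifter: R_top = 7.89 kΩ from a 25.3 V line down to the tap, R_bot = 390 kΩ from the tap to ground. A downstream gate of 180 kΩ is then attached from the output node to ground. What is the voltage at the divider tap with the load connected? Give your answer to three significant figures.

The load sits in parallel with R_bot: R_bot‖R_L = (390 × 180) / (390 + 180) = 123.2 kΩ.
V_out = 25.3 × 123.2 / (7.89 + 123.2) = 25.3 × 123.2/131.0 = 23.8 V.

V_out ≈ 23.8 V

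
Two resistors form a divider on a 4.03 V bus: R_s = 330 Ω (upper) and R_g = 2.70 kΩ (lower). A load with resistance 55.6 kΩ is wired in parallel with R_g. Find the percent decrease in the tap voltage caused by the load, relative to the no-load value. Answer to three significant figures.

The divider's output (Thévenin) resistance is R_s‖R_g = 294.1 Ω.
Fractional drop under load = R_th/(R_th + R_L) = 294.1 / (294.1 + 55600) = 0.005261.
So the output falls by 0.526 %.

0.526 %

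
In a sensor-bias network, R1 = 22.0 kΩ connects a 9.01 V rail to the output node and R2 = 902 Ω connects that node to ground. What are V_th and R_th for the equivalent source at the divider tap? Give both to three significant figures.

V_th is the open-circuit tap voltage: 9.01 × 902/(22000 + 902) = 0.355 V.
With the supply zeroed, R1 and R2 appear in parallel from the tap: R_th = R1‖R2 = (22000 × 902)/22900 = 866 Ω.

V_th = 0.355 V, R_th = 866 Ω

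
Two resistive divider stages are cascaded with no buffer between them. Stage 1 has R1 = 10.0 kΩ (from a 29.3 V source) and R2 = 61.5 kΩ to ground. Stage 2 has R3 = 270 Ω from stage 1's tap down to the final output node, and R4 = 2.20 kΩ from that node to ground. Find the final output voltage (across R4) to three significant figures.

V_out ≈ 5.01 V

Stage 2 presents R3+R4 = 2470 Ω as a load on stage 1's tap.
Stage 1's lower leg becomes R2‖(R3+R4) = 2375 Ω, so V_mid = 29.3 × 2375/12370 = 5.623 V.
Stage 2 is itself unloaded: V_out = V_mid × R4/(R3+R4) = 5.623 × 2200/2470 = 5.01 V.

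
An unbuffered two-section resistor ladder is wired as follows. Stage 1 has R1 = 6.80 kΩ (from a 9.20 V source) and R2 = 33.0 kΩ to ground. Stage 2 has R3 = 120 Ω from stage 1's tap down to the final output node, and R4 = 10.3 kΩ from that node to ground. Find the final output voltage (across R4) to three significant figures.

Stage 2 presents R3+R4 = 10420 Ω as a load on stage 1's tap.
Stage 1's lower leg becomes R2‖(R3+R4) = 7919 Ω, so V_mid = 9.20 × 7919/14720 = 4.950 V.
Stage 2 is itself unloaded: V_out = V_mid × R4/(R3+R4) = 4.950 × 10300/10420 = 4.89 V.

V_out ≈ 4.89 V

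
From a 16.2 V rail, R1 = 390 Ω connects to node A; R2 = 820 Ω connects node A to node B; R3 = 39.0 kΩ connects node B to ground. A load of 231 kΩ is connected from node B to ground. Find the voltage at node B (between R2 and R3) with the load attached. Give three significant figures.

V ≈ 15.6 V

At node B, R3 is in parallel with the load: R3‖R_L = 33370 Ω.
Below node A the resistance is R2 + (R3‖R_L) = 34190 Ω, so V_A = 16.2 × 34190/34580 = 16.02 V.
Then V_B = V_A × (R3‖R_L)/(R2 + R3‖R_L) = 16.02 × 33370/34190 = 15.6 V.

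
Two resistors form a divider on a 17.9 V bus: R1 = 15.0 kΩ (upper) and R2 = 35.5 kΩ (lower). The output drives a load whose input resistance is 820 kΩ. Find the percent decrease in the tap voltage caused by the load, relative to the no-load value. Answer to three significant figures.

The divider's output (Thévenin) resistance is R1‖R2 = 10.54 kΩ.
Fractional drop under load = R_th/(R_th + R_L) = 10.54 / (10.54 + 820) = 0.01270.
So the output falls by 1.27 %.

1.27 %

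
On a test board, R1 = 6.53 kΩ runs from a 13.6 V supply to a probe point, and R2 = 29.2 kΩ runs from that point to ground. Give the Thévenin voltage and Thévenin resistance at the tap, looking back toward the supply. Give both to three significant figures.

V_th is the open-circuit tap voltage: 13.6 × 29.2/(6.53 + 29.2) = 11.1 V.
With the supply zeroed, R1 and R2 appear in parallel from the tap: R_th = R1‖R2 = (6.53 × 29.2)/35.73 = 5.34 kΩ.

V_th = 11.1 V, R_th = 5.34 kΩ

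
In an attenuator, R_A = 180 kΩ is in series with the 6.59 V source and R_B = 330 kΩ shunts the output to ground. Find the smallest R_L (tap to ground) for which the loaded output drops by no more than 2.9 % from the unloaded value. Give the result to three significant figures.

R_L(min) ≈ 3.90 MΩ

Output resistance R_th = R_A‖R_B = (180 × 330)/510.0 = 116.5 kΩ.
The fractional drop is R_th/(R_th + R_L); requiring this ≤ 0.0290 gives R_L ≥ R_th(1/0.0290 − 1) = 116.5 × 33.48 = 3.90 MΩ.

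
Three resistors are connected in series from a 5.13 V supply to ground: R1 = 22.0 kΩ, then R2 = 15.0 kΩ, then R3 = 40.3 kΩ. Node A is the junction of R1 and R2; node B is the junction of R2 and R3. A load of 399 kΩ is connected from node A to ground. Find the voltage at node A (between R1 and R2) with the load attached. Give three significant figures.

V ≈ 3.53 V

Below node A the series string R2+R3 = 55.30 kΩ sits in parallel with the 399 kΩ load: 48.57 kΩ.
V_A = 5.13 × 48.57/(22.0 + 48.57) = 3.53 V.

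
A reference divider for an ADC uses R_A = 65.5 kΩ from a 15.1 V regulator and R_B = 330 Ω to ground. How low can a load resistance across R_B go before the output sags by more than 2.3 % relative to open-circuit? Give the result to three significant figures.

R_L(min) ≈ 13.9 kΩ

Output resistance R_th = R_A‖R_B = (65500 × 330)/65830 = 328.3 Ω.
The fractional drop is R_th/(R_th + R_L); requiring this ≤ 0.0230 gives R_L ≥ R_th(1/0.0230 − 1) = 328.3 × 42.48 = 13.9 kΩ.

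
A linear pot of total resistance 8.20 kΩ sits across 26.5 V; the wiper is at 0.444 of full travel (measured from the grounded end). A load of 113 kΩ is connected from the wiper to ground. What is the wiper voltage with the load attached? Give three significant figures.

V ≈ 11.6 V

The wiper splits the pot into (1−α)R = 4.559 kΩ above and αR = 3.641 kΩ below.
Lower section ‖ load = 3.527 kΩ.
V_wiper = 26.5 × 3.527/(4.559 + 3.527) = 11.6 V.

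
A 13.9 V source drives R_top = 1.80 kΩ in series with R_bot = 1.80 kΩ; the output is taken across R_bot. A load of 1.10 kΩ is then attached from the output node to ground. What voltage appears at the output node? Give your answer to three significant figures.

V_out ≈ 3.82 V

The load sits in parallel with R_bot: R_bot‖R_L = (1.80 × 1.10) / (1.80 + 1.10) = 0.6828 kΩ.
V_out = 13.9 × 0.6828 / (1.80 + 0.6828) = 13.9 × 0.6828/2.483 = 3.82 V.
(Unloaded it would have been 6.95 V.)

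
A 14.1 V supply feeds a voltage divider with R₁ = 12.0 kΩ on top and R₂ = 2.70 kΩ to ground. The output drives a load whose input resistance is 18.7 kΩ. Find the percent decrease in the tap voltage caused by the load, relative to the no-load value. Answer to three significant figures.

10.5 %

Unloaded V = 14.1 × 2.70/14.70 = 2.5898 V.
Loaded: R₂‖R_L = 2.359 kΩ, giving V = 14.1 × 2.359/14.36 = 2.3167 V.
Drop = (2.5898 − 2.3167) / 2.5898 = 10.5 %.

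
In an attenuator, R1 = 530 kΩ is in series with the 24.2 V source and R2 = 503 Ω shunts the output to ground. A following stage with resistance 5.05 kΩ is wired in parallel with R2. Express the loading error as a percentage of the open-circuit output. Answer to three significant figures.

The divider's output (Thévenin) resistance is R1‖R2 = 502.5 Ω.
Fractional drop under load = R_th/(R_th + R_L) = 502.5 / (502.5 + 5050) = 0.09050.
So the output falls by 9.05 %.

9.05 %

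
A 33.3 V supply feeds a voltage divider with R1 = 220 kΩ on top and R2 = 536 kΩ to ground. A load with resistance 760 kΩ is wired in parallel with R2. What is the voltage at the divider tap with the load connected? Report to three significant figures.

The load sits in parallel with R2: R2‖R_L = (536 × 760) / (536 + 760) = 314.3 kΩ.
V_out = 33.3 × 314.3 / (220 + 314.3) = 33.3 × 314.3/534.3 = 19.6 V.

V_out ≈ 19.6 V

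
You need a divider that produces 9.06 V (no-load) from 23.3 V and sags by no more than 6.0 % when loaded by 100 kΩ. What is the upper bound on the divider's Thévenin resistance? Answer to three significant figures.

Loading drop = R_th/(R_th + R_L) ≤ 0.0600, so R_th ≤ R_L · ε/(1−ε) = 100 kΩ × 0.0600/0.9400 = 6.38 kΩ.

R_th ≤ 6.38 kΩ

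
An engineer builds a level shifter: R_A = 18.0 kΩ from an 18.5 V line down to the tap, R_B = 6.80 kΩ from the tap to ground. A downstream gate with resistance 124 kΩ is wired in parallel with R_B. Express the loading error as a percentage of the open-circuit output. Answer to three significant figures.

The divider's output (Thévenin) resistance is R_A‖R_B = 4.935 kΩ.
Fractional drop under load = R_th/(R_th + R_L) = 4.935 / (4.935 + 124) = 0.03828.
So the output falls by 3.83 %.

3.83 %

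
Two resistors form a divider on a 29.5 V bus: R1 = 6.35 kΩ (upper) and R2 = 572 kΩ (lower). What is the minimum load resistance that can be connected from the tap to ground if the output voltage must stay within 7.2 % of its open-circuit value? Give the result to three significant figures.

R_L(min) ≈ 80.9 kΩ

Output resistance R_th = R1‖R2 = (6.35 × 572)/578.4 = 6.280 kΩ.
The fractional drop is R_th/(R_th + R_L); requiring this ≤ 0.0720 gives R_L ≥ R_th(1/0.0720 − 1) = 6.280 × 12.89 = 80.9 kΩ.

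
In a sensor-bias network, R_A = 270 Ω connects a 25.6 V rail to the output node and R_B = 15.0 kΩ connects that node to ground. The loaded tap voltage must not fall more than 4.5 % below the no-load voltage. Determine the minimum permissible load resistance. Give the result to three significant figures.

Output resistance R_th = R_A‖R_B = (270 × 15000)/15270 = 265.2 Ω.
The fractional drop is R_th/(R_th + R_L); requiring this ≤ 0.0450 gives R_L ≥ R_th(1/0.0450 − 1) = 265.2 × 21.22 = 5.63 kΩ.

R_L(min) ≈ 5.63 kΩ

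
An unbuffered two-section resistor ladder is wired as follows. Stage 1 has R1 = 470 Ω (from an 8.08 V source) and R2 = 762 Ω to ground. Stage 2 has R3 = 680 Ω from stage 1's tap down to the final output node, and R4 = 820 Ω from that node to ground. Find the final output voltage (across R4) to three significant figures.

Stage 2 presents R3+R4 = 1500 Ω as a load on stage 1's tap.
Stage 1's lower leg becomes R2‖(R3+R4) = 505.3 Ω, so V_mid = 8.08 × 505.3/975.3 = 4.186 V.
Stage 2 is itself unloaded: V_out = V_mid × R4/(R3+R4) = 4.186 × 820/1500 = 2.29 V.

V_out ≈ 2.29 V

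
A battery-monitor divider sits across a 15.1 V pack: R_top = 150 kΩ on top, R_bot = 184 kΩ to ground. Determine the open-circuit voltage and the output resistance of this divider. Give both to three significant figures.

V_th is the open-circuit tap voltage: 15.1 × 184/(150 + 184) = 8.32 V.
With the supply zeroed, R_top and R_bot appear in parallel from the tap: R_th = R_top‖R_bot = (150 × 184)/334.0 = 82.6 kΩ.

V_th = 8.32 V, R_th = 82.6 kΩ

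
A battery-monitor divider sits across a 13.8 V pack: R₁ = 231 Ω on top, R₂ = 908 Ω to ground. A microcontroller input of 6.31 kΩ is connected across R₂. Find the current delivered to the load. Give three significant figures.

I_L ≈ 1.69 mA

R₂‖R_L = 793.8 Ω; V_out = 13.8 × 793.8/1025 = 10.69 V.
I_L = V_out / R_L = 10.69 / 6.31 kΩ = 1.69 mA.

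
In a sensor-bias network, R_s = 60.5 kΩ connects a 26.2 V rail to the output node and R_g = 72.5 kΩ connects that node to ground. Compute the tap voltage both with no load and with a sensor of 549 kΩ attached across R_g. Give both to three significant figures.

Open-circuit: V = 26.2 × 72.5/(60.5 + 72.5) = 14.3 V.
With the load, R_g becomes R_g‖R_L = 64.04 kΩ, so V = 26.2 × 64.04/124.5 = 13.5 V.

Unloaded: 14.3 V; loaded: 13.5 V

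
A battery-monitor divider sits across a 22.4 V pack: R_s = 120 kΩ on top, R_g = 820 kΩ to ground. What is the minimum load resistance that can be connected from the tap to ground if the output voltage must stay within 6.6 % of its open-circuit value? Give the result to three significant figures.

Output resistance R_th = R_s‖R_g = (120 × 820)/940.0 = 104.7 kΩ.
The fractional drop is R_th/(R_th + R_L); requiring this ≤ 0.0660 gives R_L ≥ R_th(1/0.0660 − 1) = 104.7 × 14.15 = 1.48 MΩ.

R_L(min) ≈ 1.48 MΩ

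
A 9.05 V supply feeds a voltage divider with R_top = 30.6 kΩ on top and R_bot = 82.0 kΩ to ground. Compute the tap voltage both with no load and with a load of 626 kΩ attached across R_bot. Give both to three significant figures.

Open-circuit: V = 9.05 × 82.0/(30.6 + 82.0) = 6.59 V.
With the load, R_bot becomes R_bot‖R_L = 72.50 kΩ, so V = 9.05 × 72.50/103.1 = 6.36 V.

Unloaded: 6.59 V; loaded: 6.36 V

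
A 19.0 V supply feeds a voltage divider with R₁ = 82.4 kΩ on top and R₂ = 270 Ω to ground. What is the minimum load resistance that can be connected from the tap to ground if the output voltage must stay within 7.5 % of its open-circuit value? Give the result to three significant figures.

Output resistance R_th = R₁‖R₂ = (82400 × 270)/82670 = 269.1 Ω.
The fractional drop is R_th/(R_th + R_L); requiring this ≤ 0.0750 gives R_L ≥ R_th(1/0.0750 − 1) = 269.1 × 12.33 = 3.32 kΩ.

R_L(min) ≈ 3.32 kΩ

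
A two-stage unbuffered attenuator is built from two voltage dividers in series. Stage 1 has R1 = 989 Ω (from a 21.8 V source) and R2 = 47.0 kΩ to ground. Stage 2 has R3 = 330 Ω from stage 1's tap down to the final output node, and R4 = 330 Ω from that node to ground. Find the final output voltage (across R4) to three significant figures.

Stage 2 presents R3+R4 = 660.0 Ω as a load on stage 1's tap.
Stage 1's lower leg becomes R2‖(R3+R4) = 650.9 Ω, so V_mid = 21.8 × 650.9/1640 = 8.652 V.
Stage 2 is itself unloaded: V_out = V_mid × R4/(R3+R4) = 8.652 × 330/660.0 = 4.33 V.

V_out ≈ 4.33 V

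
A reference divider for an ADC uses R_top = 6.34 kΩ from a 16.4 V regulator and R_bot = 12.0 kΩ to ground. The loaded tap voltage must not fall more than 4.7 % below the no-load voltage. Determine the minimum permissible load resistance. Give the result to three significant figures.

Output resistance R_th = R_top‖R_bot = (6.34 × 12.0)/18.34 = 4.148 kΩ.
The fractional drop is R_th/(R_th + R_L); requiring this ≤ 0.0470 gives R_L ≥ R_th(1/0.0470 − 1) = 4.148 × 20.28 = 84.1 kΩ.

R_L(min) ≈ 84.1 kΩ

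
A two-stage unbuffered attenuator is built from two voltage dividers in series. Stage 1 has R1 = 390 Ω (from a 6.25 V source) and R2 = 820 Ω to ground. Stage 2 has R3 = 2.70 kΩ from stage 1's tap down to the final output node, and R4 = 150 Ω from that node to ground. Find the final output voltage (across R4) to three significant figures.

Stage 2 presents R3+R4 = 2850 Ω as a load on stage 1's tap.
Stage 1's lower leg becomes R2‖(R3+R4) = 636.8 Ω, so V_mid = 6.25 × 636.8/1027 = 3.876 V.
Stage 2 is itself unloaded: V_out = V_mid × R4/(R3+R4) = 3.876 × 150/2850 = 0.204 V.

V_out ≈ 0.204 V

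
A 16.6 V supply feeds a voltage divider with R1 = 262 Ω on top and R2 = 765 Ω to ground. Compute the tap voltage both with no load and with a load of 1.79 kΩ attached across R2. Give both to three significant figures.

Unloaded: 12.4 V; loaded: 11.1 V

Open-circuit: V = 16.6 × 765/(262 + 765) = 12.4 V.
With the load, R2 becomes R2‖R_L = 535.9 Ω, so V = 16.6 × 535.9/797.9 = 11.1 V.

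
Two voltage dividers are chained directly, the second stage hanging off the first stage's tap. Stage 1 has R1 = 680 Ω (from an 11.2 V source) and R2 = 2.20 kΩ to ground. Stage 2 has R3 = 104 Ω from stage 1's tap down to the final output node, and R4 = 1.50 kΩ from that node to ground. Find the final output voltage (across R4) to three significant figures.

V_out ≈ 6.04 V

Stage 2 presents R3+R4 = 1604 Ω as a load on stage 1's tap.
Stage 1's lower leg becomes R2‖(R3+R4) = 927.7 Ω, so V_mid = 11.2 × 927.7/1608 = 6.463 V.
Stage 2 is itself unloaded: V_out = V_mid × R4/(R3+R4) = 6.463 × 1500/1604 = 6.04 V.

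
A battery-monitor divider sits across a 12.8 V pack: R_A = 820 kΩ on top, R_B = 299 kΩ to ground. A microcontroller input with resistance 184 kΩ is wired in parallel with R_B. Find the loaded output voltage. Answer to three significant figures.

V_out ≈ 1.56 V

The load sits in parallel with R_B: R_B‖R_L = (299 × 184) / (299 + 184) = 113.9 kΩ.
V_out = 12.8 × 113.9 / (820 + 113.9) = 12.8 × 113.9/933.9 = 1.56 V.
(Unloaded it would have been 3.42 V.)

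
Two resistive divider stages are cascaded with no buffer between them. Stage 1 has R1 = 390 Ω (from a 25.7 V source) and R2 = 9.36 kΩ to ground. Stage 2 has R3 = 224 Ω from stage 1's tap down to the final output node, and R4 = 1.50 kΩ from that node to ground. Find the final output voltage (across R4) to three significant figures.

Stage 2 presents R3+R4 = 1724 Ω as a load on stage 1's tap.
Stage 1's lower leg becomes R2‖(R3+R4) = 1456 Ω, so V_mid = 25.7 × 1456/1846 = 20.27 V.
Stage 2 is itself unloaded: V_out = V_mid × R4/(R3+R4) = 20.27 × 1500/1724 = 17.6 V.

V_out ≈ 17.6 V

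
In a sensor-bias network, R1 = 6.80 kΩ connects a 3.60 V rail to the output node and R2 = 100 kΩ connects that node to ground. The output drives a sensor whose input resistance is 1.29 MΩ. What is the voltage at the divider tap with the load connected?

V_out ≈ 3.35 V

The load sits in parallel with R2: R2‖R_L = (100 × 1290) / (100 + 1290) = 92.81 kΩ.
V_out = 3.60 × 92.81 / (6.80 + 92.81) = 3.60 × 92.81/99.61 = 3.35 V.
(Unloaded it would have been 3.37 V.)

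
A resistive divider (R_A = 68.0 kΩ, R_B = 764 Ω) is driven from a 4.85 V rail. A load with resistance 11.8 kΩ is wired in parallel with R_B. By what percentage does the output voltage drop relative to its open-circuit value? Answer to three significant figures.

6.02 %

The divider's output (Thévenin) resistance is R_A‖R_B = 755.5 Ω.
Fractional drop under load = R_th/(R_th + R_L) = 755.5 / (755.5 + 11800) = 0.06017.
So the output falls by 6.02 %.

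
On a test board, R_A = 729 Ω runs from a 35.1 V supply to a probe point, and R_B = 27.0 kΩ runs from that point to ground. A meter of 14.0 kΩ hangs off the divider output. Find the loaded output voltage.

V_out ≈ 32.5 V

The load sits in parallel with R_B: R_B‖R_L = (27000 × 14000) / (27000 + 14000) = 9220 Ω.
V_out = 35.1 × 9220 / (729 + 9220) = 35.1 × 9220/9949 = 32.5 V.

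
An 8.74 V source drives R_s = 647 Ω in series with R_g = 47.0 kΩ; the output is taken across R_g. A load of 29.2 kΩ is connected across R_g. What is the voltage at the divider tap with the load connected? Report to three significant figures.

V_out ≈ 8.44 V

The load sits in parallel with R_g: R_g‖R_L = (47000 × 29200) / (47000 + 29200) = 18010 Ω.
V_out = 8.74 × 18010 / (647 + 18010) = 8.74 × 18010/18660 = 8.44 V.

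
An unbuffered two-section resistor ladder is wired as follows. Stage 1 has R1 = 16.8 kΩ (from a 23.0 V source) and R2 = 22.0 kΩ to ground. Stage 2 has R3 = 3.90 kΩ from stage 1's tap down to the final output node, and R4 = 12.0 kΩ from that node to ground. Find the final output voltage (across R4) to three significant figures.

Stage 2 presents R3+R4 = 15.90 kΩ as a load on stage 1's tap.
Stage 1's lower leg becomes R2‖(R3+R4) = 9.230 kΩ, so V_mid = 23.0 × 9.230/26.03 = 8.155 V.
Stage 2 is itself unloaded: V_out = V_mid × R4/(R3+R4) = 8.155 × 12.0/15.90 = 6.15 V.

V_out ≈ 6.15 V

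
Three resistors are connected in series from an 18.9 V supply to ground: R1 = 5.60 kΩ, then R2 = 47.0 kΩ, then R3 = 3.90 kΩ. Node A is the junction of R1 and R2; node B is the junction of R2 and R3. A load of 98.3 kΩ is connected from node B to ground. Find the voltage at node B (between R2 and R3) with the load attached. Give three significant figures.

V ≈ 1.26 V

At node B, R3 is in parallel with the load: R3‖R_L = 3.751 kΩ.
Below node A the resistance is R2 + (R3‖R_L) = 50.75 kΩ, so V_A = 18.9 × 50.75/56.35 = 17.02 V.
Then V_B = V_A × (R3‖R_L)/(R2 + R3‖R_L) = 17.02 × 3.751/50.75 = 1.26 V.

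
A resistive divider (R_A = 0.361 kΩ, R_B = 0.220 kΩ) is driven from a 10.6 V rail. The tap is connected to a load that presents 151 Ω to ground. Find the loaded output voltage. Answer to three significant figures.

V_out ≈ 2.11 V

The load sits in parallel with R_B: R_B‖R_L = (220 × 151) / (220 + 151) = 89.54 Ω.
V_out = 10.6 × 89.54 / (361 + 89.54) = 10.6 × 89.54/450.5 = 2.11 V.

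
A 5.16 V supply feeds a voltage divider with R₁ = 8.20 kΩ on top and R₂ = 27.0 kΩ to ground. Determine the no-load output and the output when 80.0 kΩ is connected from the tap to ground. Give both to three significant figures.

Open-circuit: V = 5.16 × 27.0/(8.20 + 27.0) = 3.96 V.
With the load, R₂ becomes R₂‖R_L = 20.19 kΩ, so V = 5.16 × 20.19/28.39 = 3.67 V.

Unloaded: 3.96 V; loaded: 3.67 V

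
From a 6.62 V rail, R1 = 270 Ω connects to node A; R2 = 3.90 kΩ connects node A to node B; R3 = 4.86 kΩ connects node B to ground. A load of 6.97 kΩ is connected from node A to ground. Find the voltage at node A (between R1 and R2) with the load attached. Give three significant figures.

V ≈ 6.19 V

Below node A the series string R2+R3 = 8760 Ω sits in parallel with the 6970 Ω load: 3882 Ω.
V_A = 6.62 × 3882/(270 + 3882) = 6.19 V.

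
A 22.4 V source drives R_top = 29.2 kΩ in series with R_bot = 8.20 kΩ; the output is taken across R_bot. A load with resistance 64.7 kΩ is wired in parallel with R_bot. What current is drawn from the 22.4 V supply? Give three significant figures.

R_bot‖R_L = 7.278 kΩ, so the source sees R_top + R_bot‖R_L = 36.48 kΩ.
I = 22.4 V / 36.48 kΩ = 0.614 mA.

I ≈ 0.614 mA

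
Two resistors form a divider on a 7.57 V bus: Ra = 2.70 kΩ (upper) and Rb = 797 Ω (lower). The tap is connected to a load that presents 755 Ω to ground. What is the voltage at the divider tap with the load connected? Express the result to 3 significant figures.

V_out ≈ 0.951 V

The load sits in parallel with Rb: Rb‖R_L = (797 × 755) / (797 + 755) = 387.7 Ω.
V_out = 7.57 × 387.7 / (2700 + 387.7) = 7.57 × 387.7/3088 = 0.951 V.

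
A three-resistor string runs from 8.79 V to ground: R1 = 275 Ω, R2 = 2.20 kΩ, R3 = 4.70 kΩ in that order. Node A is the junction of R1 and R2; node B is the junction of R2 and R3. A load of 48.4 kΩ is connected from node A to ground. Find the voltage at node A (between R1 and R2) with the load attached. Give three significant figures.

V ≈ 8.41 V

Below node A the series string R2+R3 = 6900 Ω sits in parallel with the 48400 Ω load: 6039 Ω.
V_A = 8.79 × 6039/(275 + 6039) = 8.41 V.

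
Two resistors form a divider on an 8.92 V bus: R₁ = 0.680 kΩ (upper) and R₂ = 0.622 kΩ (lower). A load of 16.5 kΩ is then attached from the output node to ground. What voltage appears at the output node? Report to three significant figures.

The load sits in parallel with R₂: R₂‖R_L = (622 × 16500) / (622 + 16500) = 599.4 Ω.
V_out = 8.92 × 599.4 / (680 + 599.4) = 8.92 × 599.4/1279 = 4.18 V.

V_out ≈ 4.18 V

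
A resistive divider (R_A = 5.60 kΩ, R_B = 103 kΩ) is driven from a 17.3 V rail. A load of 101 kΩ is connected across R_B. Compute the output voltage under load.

V_out ≈ 15.6 V

The load sits in parallel with R_B: R_B‖R_L = (103 × 101) / (103 + 101) = 51.00 kΩ.
V_out = 17.3 × 51.00 / (5.60 + 51.00) = 17.3 × 51.00/56.60 = 15.6 V.
(Unloaded it would have been 16.4 V.)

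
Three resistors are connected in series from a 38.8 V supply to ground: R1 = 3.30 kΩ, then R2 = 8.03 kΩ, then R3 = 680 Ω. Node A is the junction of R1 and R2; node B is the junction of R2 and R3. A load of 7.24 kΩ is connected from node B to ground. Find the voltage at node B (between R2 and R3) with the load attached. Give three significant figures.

At node B, R3 is in parallel with the load: R3‖R_L = 621.6 Ω.
Below node A the resistance is R2 + (R3‖R_L) = 8652 Ω, so V_A = 38.8 × 8652/11950 = 28.09 V.
Then V_B = V_A × (R3‖R_L)/(R2 + R3‖R_L) = 28.09 × 621.6/8652 = 2.02 V.

V ≈ 2.02 V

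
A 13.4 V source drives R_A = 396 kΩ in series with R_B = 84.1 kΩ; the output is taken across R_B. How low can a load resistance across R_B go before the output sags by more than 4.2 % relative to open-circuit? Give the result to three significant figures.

R_L(min) ≈ 1.58 MΩ

Output resistance R_th = R_A‖R_B = (396 × 84.1)/480.1 = 69.37 kΩ.
The fractional drop is R_th/(R_th + R_L); requiring this ≤ 0.0420 gives R_L ≥ R_th(1/0.0420 − 1) = 69.37 × 22.81 = 1.58 MΩ.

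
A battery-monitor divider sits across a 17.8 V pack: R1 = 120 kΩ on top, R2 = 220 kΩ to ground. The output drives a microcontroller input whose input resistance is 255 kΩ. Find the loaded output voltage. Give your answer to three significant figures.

The load sits in parallel with R2: R2‖R_L = (220 × 255) / (220 + 255) = 118.1 kΩ.
V_out = 17.8 × 118.1 / (120 + 118.1) = 17.8 × 118.1/238.1 = 8.83 V.

V_out ≈ 8.83 V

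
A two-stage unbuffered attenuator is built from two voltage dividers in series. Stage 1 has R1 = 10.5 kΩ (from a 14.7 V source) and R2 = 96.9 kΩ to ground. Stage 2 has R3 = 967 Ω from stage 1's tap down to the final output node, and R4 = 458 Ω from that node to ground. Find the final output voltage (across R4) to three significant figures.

V_out ≈ 0.557 V

Stage 2 presents R3+R4 = 1425 Ω as a load on stage 1's tap.
Stage 1's lower leg becomes R2‖(R3+R4) = 1404 Ω, so V_mid = 14.7 × 1404/11900 = 1.734 V.
Stage 2 is itself unloaded: V_out = V_mid × R4/(R3+R4) = 1.734 × 458/1425 = 0.557 V.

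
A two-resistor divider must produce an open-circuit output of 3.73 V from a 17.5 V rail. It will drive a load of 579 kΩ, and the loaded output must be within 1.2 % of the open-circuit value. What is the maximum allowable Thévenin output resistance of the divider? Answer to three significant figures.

Loading drop = R_th/(R_th + R_L) ≤ 0.0120, so R_th ≤ R_L · ε/(1−ε) = 579 kΩ × 0.0120/0.9880 = 7.03 kΩ.
(Any R1, R2 with R2/(R1+R2) = 0.213 and R1‖R2 ≤ 7.03 kΩ will meet the spec.)

R_th ≤ 7.03 kΩ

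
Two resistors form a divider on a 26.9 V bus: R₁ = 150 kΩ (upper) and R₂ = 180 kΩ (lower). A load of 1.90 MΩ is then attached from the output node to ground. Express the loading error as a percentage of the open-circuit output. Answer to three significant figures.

4.13 %

The divider's output (Thévenin) resistance is R₁‖R₂ = 81.82 kΩ.
Fractional drop under load = R_th/(R_th + R_L) = 81.82 / (81.82 + 1900) = 0.04128.
So the output falls by 4.13 %.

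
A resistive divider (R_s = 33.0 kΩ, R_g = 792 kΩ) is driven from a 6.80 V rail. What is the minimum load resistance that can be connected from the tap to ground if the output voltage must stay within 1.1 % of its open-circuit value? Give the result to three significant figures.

Output resistance R_th = R_s‖R_g = (33.0 × 792)/825.0 = 31.68 kΩ.
The fractional drop is R_th/(R_th + R_L); requiring this ≤ 0.0110 gives R_L ≥ R_th(1/0.0110 − 1) = 31.68 × 89.91 = 2.85 MΩ.

R_L(min) ≈ 2.85 MΩ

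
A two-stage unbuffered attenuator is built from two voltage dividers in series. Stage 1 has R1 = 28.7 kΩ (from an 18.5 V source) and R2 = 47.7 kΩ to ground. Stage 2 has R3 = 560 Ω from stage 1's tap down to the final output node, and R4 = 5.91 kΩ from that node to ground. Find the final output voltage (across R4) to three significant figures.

Stage 2 presents R3+R4 = 6470 Ω as a load on stage 1's tap.
Stage 1's lower leg becomes R2‖(R3+R4) = 5697 Ω, so V_mid = 18.5 × 5697/34400 = 3.064 V.
Stage 2 is itself unloaded: V_out = V_mid × R4/(R3+R4) = 3.064 × 5910/6470 = 2.80 V.

V_out ≈ 2.80 V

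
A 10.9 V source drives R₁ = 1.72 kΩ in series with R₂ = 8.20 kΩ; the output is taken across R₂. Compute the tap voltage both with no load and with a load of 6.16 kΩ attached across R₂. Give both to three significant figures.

Unloaded: 9.01 V; loaded: 7.32 V

Open-circuit: V = 10.9 × 8.20/(1.72 + 8.20) = 9.01 V.
With the load, R₂ becomes R₂‖R_L = 3.518 kΩ, so V = 10.9 × 3.518/5.238 = 7.32 V.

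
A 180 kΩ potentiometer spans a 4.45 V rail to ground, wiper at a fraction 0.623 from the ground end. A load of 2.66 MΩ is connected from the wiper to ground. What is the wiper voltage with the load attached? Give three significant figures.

V ≈ 2.73 V

The wiper splits the pot into (1−α)R = 67.86 kΩ above and αR = 112.1 kΩ below.
Lower section ‖ load = 107.6 kΩ.
V_wiper = 4.45 × 107.6/(67.86 + 107.6) = 2.73 V.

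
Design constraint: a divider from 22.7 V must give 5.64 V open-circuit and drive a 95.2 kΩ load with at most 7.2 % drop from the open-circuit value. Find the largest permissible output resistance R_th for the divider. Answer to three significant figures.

Loading drop = R_th/(R_th + R_L) ≤ 0.0720, so R_th ≤ R_L · ε/(1−ε) = 95.2 kΩ × 0.0720/0.9280 = 7.39 kΩ.

R_th ≤ 7.39 kΩ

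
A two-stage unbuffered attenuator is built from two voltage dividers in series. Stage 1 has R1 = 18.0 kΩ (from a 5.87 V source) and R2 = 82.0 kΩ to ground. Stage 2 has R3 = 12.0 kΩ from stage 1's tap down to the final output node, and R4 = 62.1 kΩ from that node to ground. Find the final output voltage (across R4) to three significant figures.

Stage 2 presents R3+R4 = 74.10 kΩ as a load on stage 1's tap.
Stage 1's lower leg becomes R2‖(R3+R4) = 38.93 kΩ, so V_mid = 5.87 × 38.93/56.93 = 4.014 V.
Stage 2 is itself unloaded: V_out = V_mid × R4/(R3+R4) = 4.014 × 62.1/74.10 = 3.36 V.

V_out ≈ 3.36 V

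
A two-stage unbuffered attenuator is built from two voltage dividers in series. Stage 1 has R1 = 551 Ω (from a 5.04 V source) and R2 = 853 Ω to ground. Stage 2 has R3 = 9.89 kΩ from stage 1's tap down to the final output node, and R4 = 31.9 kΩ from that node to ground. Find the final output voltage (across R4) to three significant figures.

Stage 2 presents R3+R4 = 41790 Ω as a load on stage 1's tap.
Stage 1's lower leg becomes R2‖(R3+R4) = 835.9 Ω, so V_mid = 5.04 × 835.9/1387 = 3.038 V.
Stage 2 is itself unloaded: V_out = V_mid × R4/(R3+R4) = 3.038 × 31900/41790 = 2.32 V.

V_out ≈ 2.32 V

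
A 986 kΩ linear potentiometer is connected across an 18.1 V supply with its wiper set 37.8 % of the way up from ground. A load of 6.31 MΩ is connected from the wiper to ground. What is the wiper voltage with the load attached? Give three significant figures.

V ≈ 6.60 V

The wiper splits the pot into (1−α)R = 613.3 kΩ above and αR = 372.7 kΩ below.
Lower section ‖ load = 351.9 kΩ.
V_wiper = 18.1 × 351.9/(613.3 + 351.9) = 6.60 V.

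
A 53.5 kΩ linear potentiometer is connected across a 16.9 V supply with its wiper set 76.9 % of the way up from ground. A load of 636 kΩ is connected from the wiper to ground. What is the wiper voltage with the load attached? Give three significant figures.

V ≈ 12.8 V

The wiper splits the pot into (1−α)R = 12.36 kΩ above and αR = 41.14 kΩ below.
Lower section ‖ load = 38.64 kΩ.
V_wiper = 16.9 × 38.64/(12.36 + 38.64) = 12.8 V.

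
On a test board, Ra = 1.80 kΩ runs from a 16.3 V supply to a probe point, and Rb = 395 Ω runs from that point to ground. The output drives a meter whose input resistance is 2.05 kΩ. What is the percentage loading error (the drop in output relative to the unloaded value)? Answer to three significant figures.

13.6 %

Unloaded V = 16.3 × 395/2195 = 2.9333 V.
Loaded: Rb‖R_L = 331.2 Ω, giving V = 16.3 × 331.2/2131 = 2.5330 V.
Drop = (2.9333 − 2.5330) / 2.9333 = 13.6 %.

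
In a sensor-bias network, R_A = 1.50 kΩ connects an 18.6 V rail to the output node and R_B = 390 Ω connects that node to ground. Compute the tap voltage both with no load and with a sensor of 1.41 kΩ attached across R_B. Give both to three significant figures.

Open-circuit: V = 18.6 × 390/(1500 + 390) = 3.84 V.
With the load, R_B becomes R_B‖R_L = 305.5 Ω, so V = 18.6 × 305.5/1806 = 3.15 V.

Unloaded: 3.84 V; loaded: 3.15 V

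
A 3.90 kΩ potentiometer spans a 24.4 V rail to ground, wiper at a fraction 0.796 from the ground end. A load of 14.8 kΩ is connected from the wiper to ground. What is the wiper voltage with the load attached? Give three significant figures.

The wiper splits the pot into (1−α)R = 795.6 Ω above and αR = 3104 Ω below.
Lower section ‖ load = 2566 Ω.
V_wiper = 24.4 × 2566/(795.6 + 2566) = 18.6 V.

V ≈ 18.6 V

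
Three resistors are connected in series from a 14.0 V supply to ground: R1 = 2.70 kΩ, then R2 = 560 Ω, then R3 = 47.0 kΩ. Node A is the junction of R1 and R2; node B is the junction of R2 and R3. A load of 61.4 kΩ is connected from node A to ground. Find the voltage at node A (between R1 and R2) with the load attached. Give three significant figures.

V ≈ 12.7 V

Below node A the series string R2+R3 = 47560 Ω sits in parallel with the 61400 Ω load: 26800 Ω.
V_A = 14.0 × 26800/(2700 + 26800) = 12.7 V.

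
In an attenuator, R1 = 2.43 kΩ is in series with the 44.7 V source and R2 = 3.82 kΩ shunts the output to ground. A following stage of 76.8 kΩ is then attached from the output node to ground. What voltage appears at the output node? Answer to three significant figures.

V_out ≈ 26.8 V

The load sits in parallel with R2: R2‖R_L = (3.82 × 76.8) / (3.82 + 76.8) = 3.639 kΩ.
V_out = 44.7 × 3.639 / (2.43 + 3.639) = 44.7 × 3.639/6.069 = 26.8 V.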